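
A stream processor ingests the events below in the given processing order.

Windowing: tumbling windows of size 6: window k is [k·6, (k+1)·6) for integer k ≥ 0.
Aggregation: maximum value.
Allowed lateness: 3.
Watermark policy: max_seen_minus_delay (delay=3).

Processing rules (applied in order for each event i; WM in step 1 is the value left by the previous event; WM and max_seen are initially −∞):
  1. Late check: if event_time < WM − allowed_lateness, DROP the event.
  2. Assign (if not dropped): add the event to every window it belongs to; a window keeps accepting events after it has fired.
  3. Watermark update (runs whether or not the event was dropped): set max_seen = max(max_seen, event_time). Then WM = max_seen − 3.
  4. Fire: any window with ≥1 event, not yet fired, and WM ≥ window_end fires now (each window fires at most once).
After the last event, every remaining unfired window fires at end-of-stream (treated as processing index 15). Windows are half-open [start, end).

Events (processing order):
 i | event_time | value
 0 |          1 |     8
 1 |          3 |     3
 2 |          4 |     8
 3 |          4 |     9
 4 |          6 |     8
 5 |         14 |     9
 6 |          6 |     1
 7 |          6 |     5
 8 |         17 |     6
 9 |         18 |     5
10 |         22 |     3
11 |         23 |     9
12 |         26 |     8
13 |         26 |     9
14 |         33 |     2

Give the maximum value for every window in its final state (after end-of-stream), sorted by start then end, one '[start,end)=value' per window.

[0,6)=9 [6,12)=8 [12,18)=9 [18,24)=9 [24,30)=9 [30,36)=2

i=0 t=1 v=8: → [0,6); WM=-2
i=1 t=3 v=3: → [0,6); WM=0
i=2 t=4 v=8: → [0,6); WM=1
i=3 t=4 v=9: → [0,6); WM=1
i=4 t=6 v=8: → [6,12); WM=3
i=5 t=14 v=9: → [12,18); WM=11; [0,6) fires=9
i=6 t=6 v=1: DROP (t<11-3); WM=11
i=7 t=6 v=5: DROP (t<11-3); WM=11
i=8 t=17 v=6: → [12,18); WM=14; [6,12) fires=8
i=9 t=18 v=5: → [18,24); WM=15
i=10 t=22 v=3: → [18,24); WM=19; [12,18) fires=9
i=11 t=23 v=9: → [18,24); WM=20
i=12 t=26 v=8: → [24,30); WM=23
i=13 t=26 v=9: → [24,30); WM=23
i=14 t=33 v=2: → [30,36); WM=30; [18,24) fires=9 [24,30) fires=9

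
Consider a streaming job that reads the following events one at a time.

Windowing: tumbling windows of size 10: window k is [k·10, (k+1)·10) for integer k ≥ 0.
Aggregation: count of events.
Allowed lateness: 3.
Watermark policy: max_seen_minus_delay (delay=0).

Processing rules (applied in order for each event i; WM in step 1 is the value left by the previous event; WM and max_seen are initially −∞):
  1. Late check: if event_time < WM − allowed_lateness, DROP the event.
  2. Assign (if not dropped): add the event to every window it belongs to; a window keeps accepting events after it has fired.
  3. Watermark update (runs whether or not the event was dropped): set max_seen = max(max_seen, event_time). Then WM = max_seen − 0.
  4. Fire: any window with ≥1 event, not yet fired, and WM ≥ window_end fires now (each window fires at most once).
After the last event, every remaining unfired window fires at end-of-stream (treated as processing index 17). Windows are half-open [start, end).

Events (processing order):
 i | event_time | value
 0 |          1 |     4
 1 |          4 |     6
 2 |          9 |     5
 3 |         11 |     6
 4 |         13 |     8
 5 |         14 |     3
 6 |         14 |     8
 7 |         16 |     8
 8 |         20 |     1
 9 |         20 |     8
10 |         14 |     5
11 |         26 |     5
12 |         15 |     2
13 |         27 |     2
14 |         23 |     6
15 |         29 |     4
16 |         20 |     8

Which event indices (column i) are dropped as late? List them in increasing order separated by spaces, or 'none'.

i=0 t=1 v=4: → [0,10); WM=1
i=1 t=4 v=6: → [0,10); WM=4
i=2 t=9 v=5: → [0,10); WM=9
i=3 t=11 v=6: → [10,20); WM=11; [0,10) fires=3
i=4 t=13 v=8: → [10,20); WM=13
i=5 t=14 v=3: → [10,20); WM=14
i=6 t=14 v=8: → [10,20); WM=14
i=7 t=16 v=8: → [10,20); WM=16
i=8 t=20 v=1: → [20,30); WM=20; [10,20) fires=5
i=9 t=20 v=8: → [20,30); WM=20
i=10 t=14 v=5: DROP (t<20-3); WM=20
i=11 t=26 v=5: → [20,30); WM=26
i=12 t=15 v=2: DROP (t<26-3); WM=26
i=13 t=27 v=2: → [20,30); WM=27
i=14 t=23 v=6: DROP (t<27-3); WM=27
i=15 t=29 v=4: → [20,30); WM=29
i=16 t=20 v=8: DROP (t<29-3); WM=29

10 12 14 16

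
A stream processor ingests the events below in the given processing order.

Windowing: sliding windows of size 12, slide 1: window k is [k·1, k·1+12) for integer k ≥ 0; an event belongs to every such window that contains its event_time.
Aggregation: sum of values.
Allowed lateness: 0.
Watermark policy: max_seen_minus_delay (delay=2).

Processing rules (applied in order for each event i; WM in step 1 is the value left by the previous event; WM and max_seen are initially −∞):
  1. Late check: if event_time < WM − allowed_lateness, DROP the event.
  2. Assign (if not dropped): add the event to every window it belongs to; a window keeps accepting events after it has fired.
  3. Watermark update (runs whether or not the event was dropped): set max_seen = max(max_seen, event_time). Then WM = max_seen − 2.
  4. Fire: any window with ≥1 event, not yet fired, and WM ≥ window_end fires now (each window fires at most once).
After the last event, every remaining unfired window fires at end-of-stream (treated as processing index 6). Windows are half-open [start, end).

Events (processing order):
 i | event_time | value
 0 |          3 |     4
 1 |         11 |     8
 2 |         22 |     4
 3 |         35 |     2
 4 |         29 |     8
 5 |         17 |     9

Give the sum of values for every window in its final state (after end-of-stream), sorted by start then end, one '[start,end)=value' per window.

[0,12)=12 [1,13)=12 [2,14)=12 [3,15)=12 [4,16)=8 [5,17)=8 [6,18)=8 [7,19)=8 [8,20)=8 [9,21)=8 [10,22)=8 [11,23)=12 [12,24)=4 [13,25)=4 [14,26)=4 [15,27)=4 [16,28)=4 [17,29)=4 [18,30)=4 [19,31)=4 [20,32)=4 [21,33)=4 [22,34)=4 [24,36)=2 [25,37)=2 [26,38)=2 [27,39)=2 [28,40)=2 [29,41)=2 [30,42)=2 [31,43)=2 [32,44)=2 [33,45)=2 [34,46)=2 [35,47)=2

i=0 t=3 v=4: → [3,15),[2,14),[1,13),[0,12); WM=1
i=1 t=11 v=8: → [11,23),[10,22),[9,21),[8,20),[7,19),[6,18),[5,17),[4,16),[3,15),[2,14),[1,13),[0,12); WM=9
i=2 t=22 v=4: → [22,34),[21,33),[20,32),[19,31),[18,30),[17,29),[16,28),[15,27),[14,26),[13,25),[12,24),[11,23); WM=20; [0,12) fires=12 [1,13) fires=12 [2,14) fires=12 [3,15) fires=12 [4,16) fires=8 [5,17) fires=8 [6,18) fires=8 [7,19) fires=8 [8,20) fires=8
i=3 t=35 v=2: → [35,47),[34,46),[33,45),[32,44),[31,43),[30,42),[29,41),[28,40),[27,39),[26,38),[25,37),[24,36); WM=33; [9,21) fires=8 [10,22) fires=8 [11,23) fires=12 [12,24) fires=4 [13,25) fires=4 [14,26) fires=4 [15,27) fires=4 [16,28) fires=4 [17,29) fires=4 [18,30) fires=4 [19,31) fires=4 [20,32) fires=4 [21,33) fires=4
i=4 t=29 v=8: DROP (t<33-0); WM=33
i=5 t=17 v=9: DROP (t<33-0); WM=33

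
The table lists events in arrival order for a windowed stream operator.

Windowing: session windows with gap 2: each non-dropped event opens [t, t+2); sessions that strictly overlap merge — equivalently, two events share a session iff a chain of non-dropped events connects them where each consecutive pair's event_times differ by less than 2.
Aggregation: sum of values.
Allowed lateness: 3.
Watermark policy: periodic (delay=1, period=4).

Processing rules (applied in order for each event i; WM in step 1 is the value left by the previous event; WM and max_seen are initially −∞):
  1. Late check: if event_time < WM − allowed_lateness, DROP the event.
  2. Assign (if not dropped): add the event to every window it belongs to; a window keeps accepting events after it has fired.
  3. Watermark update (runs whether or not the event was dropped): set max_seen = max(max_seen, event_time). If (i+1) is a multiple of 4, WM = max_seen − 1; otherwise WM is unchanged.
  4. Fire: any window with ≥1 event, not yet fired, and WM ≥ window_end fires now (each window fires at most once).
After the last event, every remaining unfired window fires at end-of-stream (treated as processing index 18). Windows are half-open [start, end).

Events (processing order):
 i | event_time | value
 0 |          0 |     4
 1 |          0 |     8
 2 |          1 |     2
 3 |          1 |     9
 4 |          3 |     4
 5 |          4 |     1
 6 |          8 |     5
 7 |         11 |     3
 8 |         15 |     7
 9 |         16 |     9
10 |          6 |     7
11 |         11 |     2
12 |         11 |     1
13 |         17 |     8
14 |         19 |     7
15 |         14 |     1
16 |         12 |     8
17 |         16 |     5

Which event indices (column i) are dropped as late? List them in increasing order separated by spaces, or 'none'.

i=0 t=0 v=4: → [0,2); WM=−∞
i=1 t=0 v=8: → [0,2); WM=−∞
i=2 t=1 v=2: → [0,3); WM=−∞
i=3 t=1 v=9: → [0,3); WM=0
i=4 t=3 v=4: → [3,5); WM=0
i=5 t=4 v=1: → [3,6); WM=0
i=6 t=8 v=5: → [8,10); WM=0
i=7 t=11 v=3: → [11,13); WM=10
i=8 t=15 v=7: → [15,17); WM=10
i=9 t=16 v=9: → [15,18); WM=10
i=10 t=6 v=7: DROP (t<10-3); WM=10
i=11 t=11 v=2: → [11,13); WM=15
i=12 t=11 v=1: DROP (t<15-3); WM=15
i=13 t=17 v=8: → [15,19); WM=15
i=14 t=19 v=7: → [19,21); WM=15
i=15 t=14 v=1: → [14,19); WM=18
i=16 t=12 v=8: DROP (t<18-3); WM=18
i=17 t=16 v=5: → [14,19); WM=18

10 12 16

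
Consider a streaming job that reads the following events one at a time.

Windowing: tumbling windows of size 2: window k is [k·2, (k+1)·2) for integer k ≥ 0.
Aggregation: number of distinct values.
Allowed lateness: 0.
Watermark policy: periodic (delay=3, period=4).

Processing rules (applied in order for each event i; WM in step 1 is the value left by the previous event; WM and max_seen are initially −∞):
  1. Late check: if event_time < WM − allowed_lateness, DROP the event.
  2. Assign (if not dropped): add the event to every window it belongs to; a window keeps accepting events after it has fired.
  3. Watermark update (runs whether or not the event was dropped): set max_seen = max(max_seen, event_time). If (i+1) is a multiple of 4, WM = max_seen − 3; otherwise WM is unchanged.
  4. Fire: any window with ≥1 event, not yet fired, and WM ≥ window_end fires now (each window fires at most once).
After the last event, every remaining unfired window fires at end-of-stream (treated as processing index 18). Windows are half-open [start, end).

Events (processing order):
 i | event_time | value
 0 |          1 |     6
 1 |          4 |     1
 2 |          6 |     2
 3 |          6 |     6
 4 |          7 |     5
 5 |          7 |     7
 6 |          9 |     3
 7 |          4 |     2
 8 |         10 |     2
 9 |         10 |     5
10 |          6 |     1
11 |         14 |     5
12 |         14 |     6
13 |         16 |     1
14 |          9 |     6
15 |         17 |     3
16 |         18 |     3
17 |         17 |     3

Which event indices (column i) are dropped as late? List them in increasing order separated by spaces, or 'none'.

14

i=0 t=1 v=6: → [0,2); WM=−∞
i=1 t=4 v=1: → [4,6); WM=−∞
i=2 t=6 v=2: → [6,8); WM=−∞
i=3 t=6 v=6: → [6,8); WM=3; [0,2) fires=1
i=4 t=7 v=5: → [6,8); WM=3
i=5 t=7 v=7: → [6,8); WM=3
i=6 t=9 v=3: → [8,10); WM=3
i=7 t=4 v=2: → [4,6); WM=6; [4,6) fires=2
i=8 t=10 v=2: → [10,12); WM=6
i=9 t=10 v=5: → [10,12); WM=6
i=10 t=6 v=1: → [6,8); WM=6
i=11 t=14 v=5: → [14,16); WM=11; [6,8) fires=5 [8,10) fires=1
i=12 t=14 v=6: → [14,16); WM=11
i=13 t=16 v=1: → [16,18); WM=11
i=14 t=9 v=6: DROP (t<11-0); WM=11
i=15 t=17 v=3: → [16,18); WM=14; [10,12) fires=2
i=16 t=18 v=3: → [18,20); WM=14
i=17 t=17 v=3: → [16,18); WM=14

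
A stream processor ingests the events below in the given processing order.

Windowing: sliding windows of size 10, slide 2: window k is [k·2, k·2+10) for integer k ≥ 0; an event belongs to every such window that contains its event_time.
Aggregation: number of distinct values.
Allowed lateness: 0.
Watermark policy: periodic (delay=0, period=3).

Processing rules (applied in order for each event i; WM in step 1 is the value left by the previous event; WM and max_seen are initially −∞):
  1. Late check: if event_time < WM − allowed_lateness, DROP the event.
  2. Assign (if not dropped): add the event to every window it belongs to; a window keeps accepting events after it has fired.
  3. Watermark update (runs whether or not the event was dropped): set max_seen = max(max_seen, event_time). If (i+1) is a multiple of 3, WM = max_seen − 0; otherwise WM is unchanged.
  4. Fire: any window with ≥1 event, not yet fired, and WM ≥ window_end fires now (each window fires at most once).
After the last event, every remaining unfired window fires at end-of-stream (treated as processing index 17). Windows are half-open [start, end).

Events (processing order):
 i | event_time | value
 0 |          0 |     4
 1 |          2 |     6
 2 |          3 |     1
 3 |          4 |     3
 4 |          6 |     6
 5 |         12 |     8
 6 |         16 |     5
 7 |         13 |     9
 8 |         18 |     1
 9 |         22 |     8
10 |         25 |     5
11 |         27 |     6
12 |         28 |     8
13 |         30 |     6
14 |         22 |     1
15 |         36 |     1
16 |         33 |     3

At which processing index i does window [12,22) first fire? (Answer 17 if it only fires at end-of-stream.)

11

i=0 t=0 v=4: → [0,10); WM=−∞
i=1 t=2 v=6: → [2,12),[0,10); WM=−∞
i=2 t=3 v=1: → [2,12),[0,10); WM=3
i=3 t=4 v=3: → [4,14),[2,12),[0,10); WM=3
i=4 t=6 v=6: → [6,16),[4,14),[2,12),[0,10); WM=3
i=5 t=12 v=8: → [12,22),[10,20),[8,18),[6,16),[4,14); WM=12; [0,10) fires=4 [2,12) fires=3
i=6 t=16 v=5: → [16,26),[14,24),[12,22),[10,20),[8,18); WM=12
i=7 t=13 v=9: → [12,22),[10,20),[8,18),[6,16),[4,14); WM=12
i=8 t=18 v=1: → [18,28),[16,26),[14,24),[12,22),[10,20); WM=18; [4,14) fires=4 [6,16) fires=3 [8,18) fires=3
i=9 t=22 v=8: → [22,32),[20,30),[18,28),[16,26),[14,24); WM=18
i=10 t=25 v=5: → [24,34),[22,32),[20,30),[18,28),[16,26); WM=18
i=11 t=27 v=6: → [26,36),[24,34),[22,32),[20,30),[18,28); WM=27; [10,20) fires=4 [12,22) fires=4 [14,24) fires=3 [16,26) fires=3
i=12 t=28 v=8: → [28,38),[26,36),[24,34),[22,32),[20,30); WM=27
i=13 t=30 v=6: → [30,40),[28,38),[26,36),[24,34),[22,32); WM=27
i=14 t=22 v=1: DROP (t<27-0); WM=30; [18,28) fires=4 [20,30) fires=3
i=15 t=36 v=1: → [36,46),[34,44),[32,42),[30,40),[28,38); WM=30
i=16 t=33 v=3: → [32,42),[30,40),[28,38),[26,36),[24,34); WM=30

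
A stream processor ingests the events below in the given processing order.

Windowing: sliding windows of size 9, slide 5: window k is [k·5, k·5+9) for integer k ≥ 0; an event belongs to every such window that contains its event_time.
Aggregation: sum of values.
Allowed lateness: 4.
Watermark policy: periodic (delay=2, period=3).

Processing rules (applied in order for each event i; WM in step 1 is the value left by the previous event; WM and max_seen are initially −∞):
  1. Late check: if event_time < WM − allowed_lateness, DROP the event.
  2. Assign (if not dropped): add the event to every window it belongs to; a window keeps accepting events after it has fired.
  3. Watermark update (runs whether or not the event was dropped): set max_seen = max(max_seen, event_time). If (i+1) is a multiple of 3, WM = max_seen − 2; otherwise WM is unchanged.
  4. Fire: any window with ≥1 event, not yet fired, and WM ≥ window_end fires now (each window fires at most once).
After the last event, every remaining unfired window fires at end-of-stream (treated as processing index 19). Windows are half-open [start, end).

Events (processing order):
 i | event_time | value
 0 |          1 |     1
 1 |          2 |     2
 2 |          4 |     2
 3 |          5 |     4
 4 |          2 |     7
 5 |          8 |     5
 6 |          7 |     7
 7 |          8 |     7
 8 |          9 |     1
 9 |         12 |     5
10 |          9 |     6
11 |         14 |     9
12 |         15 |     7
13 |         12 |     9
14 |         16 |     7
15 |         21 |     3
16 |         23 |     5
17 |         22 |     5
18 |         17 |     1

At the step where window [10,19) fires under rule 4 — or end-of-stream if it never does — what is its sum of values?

37

i=0 t=1 v=1: → [0,9); WM=−∞
i=1 t=2 v=2: → [0,9); WM=−∞
i=2 t=4 v=2: → [0,9); WM=2
i=3 t=5 v=4: → [5,14),[0,9); WM=2
i=4 t=2 v=7: → [0,9); WM=2
i=5 t=8 v=5: → [5,14),[0,9); WM=6
i=6 t=7 v=7: → [5,14),[0,9); WM=6
i=7 t=8 v=7: → [5,14),[0,9); WM=6
i=8 t=9 v=1: → [5,14); WM=7
i=9 t=12 v=5: → [10,19),[5,14); WM=7
i=10 t=9 v=6: → [5,14); WM=7
i=11 t=14 v=9: → [10,19); WM=12; [0,9) fires=35
i=12 t=15 v=7: → [15,24),[10,19); WM=12
i=13 t=12 v=9: → [10,19),[5,14); WM=12
i=14 t=16 v=7: → [15,24),[10,19); WM=14; [5,14) fires=44
i=15 t=21 v=3: → [20,29),[15,24); WM=14
i=16 t=23 v=5: → [20,29),[15,24); WM=14
i=17 t=22 v=5: → [20,29),[15,24); WM=21; [10,19) fires=37
i=18 t=17 v=1: → [15,24),[10,19); WM=21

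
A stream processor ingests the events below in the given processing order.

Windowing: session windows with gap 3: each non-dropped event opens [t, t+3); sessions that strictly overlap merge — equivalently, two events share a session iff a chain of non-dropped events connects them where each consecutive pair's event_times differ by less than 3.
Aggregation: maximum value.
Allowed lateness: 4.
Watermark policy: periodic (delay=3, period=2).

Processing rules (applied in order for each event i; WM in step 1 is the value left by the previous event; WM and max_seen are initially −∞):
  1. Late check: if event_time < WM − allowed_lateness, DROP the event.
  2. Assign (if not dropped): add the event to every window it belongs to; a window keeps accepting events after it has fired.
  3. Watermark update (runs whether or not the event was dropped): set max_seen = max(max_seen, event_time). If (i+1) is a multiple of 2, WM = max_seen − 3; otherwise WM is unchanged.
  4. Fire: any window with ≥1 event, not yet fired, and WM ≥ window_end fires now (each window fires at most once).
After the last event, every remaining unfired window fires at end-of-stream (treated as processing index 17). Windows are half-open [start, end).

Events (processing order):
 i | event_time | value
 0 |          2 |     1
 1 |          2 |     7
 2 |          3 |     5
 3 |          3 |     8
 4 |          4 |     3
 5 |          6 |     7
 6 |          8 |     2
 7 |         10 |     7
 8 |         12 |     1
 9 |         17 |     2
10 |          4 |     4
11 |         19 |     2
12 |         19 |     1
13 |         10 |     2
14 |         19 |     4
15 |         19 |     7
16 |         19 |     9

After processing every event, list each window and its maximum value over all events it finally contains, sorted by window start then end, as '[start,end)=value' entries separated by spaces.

[2,15)=8 [17,22)=9

i=0 t=2 v=1: → [2,5); WM=−∞
i=1 t=2 v=7: → [2,5); WM=-1
i=2 t=3 v=5: → [2,6); WM=-1
i=3 t=3 v=8: → [2,6); WM=0
i=4 t=4 v=3: → [2,7); WM=0
i=5 t=6 v=7: → [2,9); WM=3
i=6 t=8 v=2: → [2,11); WM=3
i=7 t=10 v=7: → [2,13); WM=7
i=8 t=12 v=1: → [2,15); WM=7
i=9 t=17 v=2: → [17,20); WM=14
i=10 t=4 v=4: DROP (t<14-4); WM=14
i=11 t=19 v=2: → [17,22); WM=16
i=12 t=19 v=1: → [17,22); WM=16
i=13 t=10 v=2: DROP (t<16-4); WM=16
i=14 t=19 v=4: → [17,22); WM=16
i=15 t=19 v=7: → [17,22); WM=16
i=16 t=19 v=9: → [17,22); WM=16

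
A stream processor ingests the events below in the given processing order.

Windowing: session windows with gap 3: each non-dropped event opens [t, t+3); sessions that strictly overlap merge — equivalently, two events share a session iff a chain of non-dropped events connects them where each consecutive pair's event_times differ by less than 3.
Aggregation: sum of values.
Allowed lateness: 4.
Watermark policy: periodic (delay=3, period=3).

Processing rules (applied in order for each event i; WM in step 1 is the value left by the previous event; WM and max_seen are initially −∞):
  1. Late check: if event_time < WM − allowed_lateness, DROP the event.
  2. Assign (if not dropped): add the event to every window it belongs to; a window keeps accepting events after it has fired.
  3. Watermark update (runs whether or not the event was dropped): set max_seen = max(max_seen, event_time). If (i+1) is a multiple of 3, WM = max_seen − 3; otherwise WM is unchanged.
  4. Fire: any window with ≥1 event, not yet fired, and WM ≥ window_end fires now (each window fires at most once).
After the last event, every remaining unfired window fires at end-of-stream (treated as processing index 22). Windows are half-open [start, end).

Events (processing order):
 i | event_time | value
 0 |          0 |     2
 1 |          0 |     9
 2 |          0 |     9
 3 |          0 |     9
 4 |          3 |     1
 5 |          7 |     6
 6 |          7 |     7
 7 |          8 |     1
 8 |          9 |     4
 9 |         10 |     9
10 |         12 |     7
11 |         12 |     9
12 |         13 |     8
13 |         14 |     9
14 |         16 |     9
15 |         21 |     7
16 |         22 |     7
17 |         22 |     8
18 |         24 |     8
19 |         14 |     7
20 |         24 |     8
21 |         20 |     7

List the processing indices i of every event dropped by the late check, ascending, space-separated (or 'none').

i=0 t=0 v=2: → [0,3); WM=−∞
i=1 t=0 v=9: → [0,3); WM=−∞
i=2 t=0 v=9: → [0,3); WM=-3
i=3 t=0 v=9: → [0,3); WM=-3
i=4 t=3 v=1: → [3,6); WM=-3
i=5 t=7 v=6: → [7,10); WM=4
i=6 t=7 v=7: → [7,10); WM=4
i=7 t=8 v=1: → [7,11); WM=4
i=8 t=9 v=4: → [7,12); WM=6
i=9 t=10 v=9: → [7,13); WM=6
i=10 t=12 v=7: → [7,15); WM=6
i=11 t=12 v=9: → [7,15); WM=9
i=12 t=13 v=8: → [7,16); WM=9
i=13 t=14 v=9: → [7,17); WM=9
i=14 t=16 v=9: → [7,19); WM=13
i=15 t=21 v=7: → [21,24); WM=13
i=16 t=22 v=7: → [21,25); WM=13
i=17 t=22 v=8: → [21,25); WM=19
i=18 t=24 v=8: → [21,27); WM=19
i=19 t=14 v=7: DROP (t<19-4); WM=19
i=20 t=24 v=8: → [21,27); WM=21
i=21 t=20 v=7: → [20,27); WM=21

19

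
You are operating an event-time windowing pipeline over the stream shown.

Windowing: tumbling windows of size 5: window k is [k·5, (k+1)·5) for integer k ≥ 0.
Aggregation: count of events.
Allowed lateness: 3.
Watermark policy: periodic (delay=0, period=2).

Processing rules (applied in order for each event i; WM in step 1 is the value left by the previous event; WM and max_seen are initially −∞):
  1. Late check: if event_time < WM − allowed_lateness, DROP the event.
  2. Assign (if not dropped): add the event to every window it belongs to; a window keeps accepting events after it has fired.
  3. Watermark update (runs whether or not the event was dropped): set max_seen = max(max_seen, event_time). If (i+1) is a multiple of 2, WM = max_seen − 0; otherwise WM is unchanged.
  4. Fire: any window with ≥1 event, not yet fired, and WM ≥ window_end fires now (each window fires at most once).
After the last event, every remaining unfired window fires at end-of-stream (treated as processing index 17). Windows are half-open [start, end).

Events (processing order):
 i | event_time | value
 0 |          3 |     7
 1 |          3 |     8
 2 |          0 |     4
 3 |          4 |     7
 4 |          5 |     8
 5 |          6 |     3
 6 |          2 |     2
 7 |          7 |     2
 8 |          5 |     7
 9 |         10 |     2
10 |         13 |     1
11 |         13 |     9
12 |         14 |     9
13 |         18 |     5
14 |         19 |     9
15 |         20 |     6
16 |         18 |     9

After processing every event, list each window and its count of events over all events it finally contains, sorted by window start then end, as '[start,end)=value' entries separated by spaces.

i=0 t=3 v=7: → [0,5); WM=−∞
i=1 t=3 v=8: → [0,5); WM=3
i=2 t=0 v=4: → [0,5); WM=3
i=3 t=4 v=7: → [0,5); WM=4
i=4 t=5 v=8: → [5,10); WM=4
i=5 t=6 v=3: → [5,10); WM=6; [0,5) fires=4
i=6 t=2 v=2: DROP (t<6-3); WM=6
i=7 t=7 v=2: → [5,10); WM=7
i=8 t=5 v=7: → [5,10); WM=7
i=9 t=10 v=2: → [10,15); WM=10; [5,10) fires=4
i=10 t=13 v=1: → [10,15); WM=10
i=11 t=13 v=9: → [10,15); WM=13
i=12 t=14 v=9: → [10,15); WM=13
i=13 t=18 v=5: → [15,20); WM=18; [10,15) fires=4
i=14 t=19 v=9: → [15,20); WM=18
i=15 t=20 v=6: → [20,25); WM=20; [15,20) fires=2
i=16 t=18 v=9: → [15,20); WM=20

[0,5)=4 [5,10)=4 [10,15)=4 [15,20)=3 [20,25)=1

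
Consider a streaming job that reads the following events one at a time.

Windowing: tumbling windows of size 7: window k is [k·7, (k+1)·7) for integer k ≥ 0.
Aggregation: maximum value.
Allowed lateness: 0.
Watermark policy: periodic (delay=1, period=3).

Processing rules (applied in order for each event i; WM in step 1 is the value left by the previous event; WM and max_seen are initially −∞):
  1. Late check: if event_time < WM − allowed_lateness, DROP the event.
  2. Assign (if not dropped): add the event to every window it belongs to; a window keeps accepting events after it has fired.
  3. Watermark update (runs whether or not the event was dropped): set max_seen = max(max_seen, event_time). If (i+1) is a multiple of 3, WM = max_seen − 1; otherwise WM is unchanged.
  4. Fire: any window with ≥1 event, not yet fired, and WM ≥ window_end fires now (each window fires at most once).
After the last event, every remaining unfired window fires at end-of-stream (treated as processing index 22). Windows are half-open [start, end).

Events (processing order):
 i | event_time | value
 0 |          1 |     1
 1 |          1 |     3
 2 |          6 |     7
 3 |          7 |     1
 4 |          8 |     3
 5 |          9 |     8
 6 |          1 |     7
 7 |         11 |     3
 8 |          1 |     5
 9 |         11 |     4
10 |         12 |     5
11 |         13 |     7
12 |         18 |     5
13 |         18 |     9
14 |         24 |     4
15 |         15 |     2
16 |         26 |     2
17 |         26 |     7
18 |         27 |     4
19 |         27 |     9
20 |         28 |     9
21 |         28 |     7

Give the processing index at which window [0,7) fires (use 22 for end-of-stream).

i=0 t=1 v=1: → [0,7); WM=−∞
i=1 t=1 v=3: → [0,7); WM=−∞
i=2 t=6 v=7: → [0,7); WM=5
i=3 t=7 v=1: → [7,14); WM=5
i=4 t=8 v=3: → [7,14); WM=5
i=5 t=9 v=8: → [7,14); WM=8; [0,7) fires=7
i=6 t=1 v=7: DROP (t<8-0); WM=8
i=7 t=11 v=3: → [7,14); WM=8
i=8 t=1 v=5: DROP (t<8-0); WM=10
i=9 t=11 v=4: → [7,14); WM=10
i=10 t=12 v=5: → [7,14); WM=10
i=11 t=13 v=7: → [7,14); WM=12
i=12 t=18 v=5: → [14,21); WM=12
i=13 t=18 v=9: → [14,21); WM=12
i=14 t=24 v=4: → [21,28); WM=23; [7,14) fires=8 [14,21) fires=9
i=15 t=15 v=2: DROP (t<23-0); WM=23
i=16 t=26 v=2: → [21,28); WM=23
i=17 t=26 v=7: → [21,28); WM=25
i=18 t=27 v=4: → [21,28); WM=25
i=19 t=27 v=9: → [21,28); WM=25
i=20 t=28 v=9: → [28,35); WM=27
i=21 t=28 v=7: → [28,35); WM=27

5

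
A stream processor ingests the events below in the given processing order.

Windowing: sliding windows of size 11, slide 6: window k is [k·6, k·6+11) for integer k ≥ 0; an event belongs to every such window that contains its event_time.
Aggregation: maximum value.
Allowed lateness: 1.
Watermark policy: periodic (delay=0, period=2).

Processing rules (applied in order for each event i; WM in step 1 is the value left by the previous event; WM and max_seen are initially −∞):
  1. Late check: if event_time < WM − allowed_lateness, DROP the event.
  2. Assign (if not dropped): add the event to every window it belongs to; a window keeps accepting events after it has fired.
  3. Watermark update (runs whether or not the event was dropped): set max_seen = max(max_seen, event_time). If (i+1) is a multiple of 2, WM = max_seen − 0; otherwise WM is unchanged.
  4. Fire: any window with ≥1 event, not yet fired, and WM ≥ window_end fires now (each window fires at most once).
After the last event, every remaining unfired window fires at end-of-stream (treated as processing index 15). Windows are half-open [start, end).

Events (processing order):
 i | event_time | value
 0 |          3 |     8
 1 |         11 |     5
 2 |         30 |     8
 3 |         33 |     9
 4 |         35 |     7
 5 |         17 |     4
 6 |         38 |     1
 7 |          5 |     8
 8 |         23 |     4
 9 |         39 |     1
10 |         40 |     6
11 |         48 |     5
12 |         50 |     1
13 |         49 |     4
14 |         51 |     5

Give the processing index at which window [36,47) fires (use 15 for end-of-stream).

11

i=0 t=3 v=8: → [0,11); WM=−∞
i=1 t=11 v=5: → [6,17); WM=11; [0,11) fires=8
i=2 t=30 v=8: → [30,41),[24,35); WM=11
i=3 t=33 v=9: → [30,41),[24,35); WM=33; [6,17) fires=5
i=4 t=35 v=7: → [30,41); WM=33
i=5 t=17 v=4: DROP (t<33-1); WM=35; [24,35) fires=9
i=6 t=38 v=1: → [36,47),[30,41); WM=35
i=7 t=5 v=8: DROP (t<35-1); WM=38
i=8 t=23 v=4: DROP (t<38-1); WM=38
i=9 t=39 v=1: → [36,47),[30,41); WM=39
i=10 t=40 v=6: → [36,47),[30,41); WM=39
i=11 t=48 v=5: → [48,59),[42,53); WM=48; [30,41) fires=9 [36,47) fires=6
i=12 t=50 v=1: → [48,59),[42,53); WM=48
i=13 t=49 v=4: → [48,59),[42,53); WM=50
i=14 t=51 v=5: → [48,59),[42,53); WM=50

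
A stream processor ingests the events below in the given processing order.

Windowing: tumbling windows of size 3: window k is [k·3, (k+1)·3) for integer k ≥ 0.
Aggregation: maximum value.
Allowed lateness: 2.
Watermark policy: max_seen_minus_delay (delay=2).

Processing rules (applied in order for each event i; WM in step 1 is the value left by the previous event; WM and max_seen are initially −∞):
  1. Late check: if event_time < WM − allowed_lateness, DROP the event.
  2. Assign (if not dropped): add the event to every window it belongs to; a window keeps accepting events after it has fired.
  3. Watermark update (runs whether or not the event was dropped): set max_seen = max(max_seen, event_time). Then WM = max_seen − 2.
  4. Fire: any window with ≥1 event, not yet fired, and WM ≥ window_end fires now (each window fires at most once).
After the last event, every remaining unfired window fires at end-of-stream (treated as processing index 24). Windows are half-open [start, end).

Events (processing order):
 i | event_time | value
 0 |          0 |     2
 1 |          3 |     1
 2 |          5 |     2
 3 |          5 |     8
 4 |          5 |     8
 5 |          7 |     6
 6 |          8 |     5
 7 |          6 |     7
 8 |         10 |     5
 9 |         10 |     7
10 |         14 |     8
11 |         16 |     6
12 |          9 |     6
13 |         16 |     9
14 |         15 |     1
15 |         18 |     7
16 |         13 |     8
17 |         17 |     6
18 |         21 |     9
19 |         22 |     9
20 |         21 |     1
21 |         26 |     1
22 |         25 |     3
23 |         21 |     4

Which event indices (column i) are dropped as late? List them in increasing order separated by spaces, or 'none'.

i=0 t=0 v=2: → [0,3); WM=-2
i=1 t=3 v=1: → [3,6); WM=1
i=2 t=5 v=2: → [3,6); WM=3; [0,3) fires=2
i=3 t=5 v=8: → [3,6); WM=3
i=4 t=5 v=8: → [3,6); WM=3
i=5 t=7 v=6: → [6,9); WM=5
i=6 t=8 v=5: → [6,9); WM=6; [3,6) fires=8
i=7 t=6 v=7: → [6,9); WM=6
i=8 t=10 v=5: → [9,12); WM=8
i=9 t=10 v=7: → [9,12); WM=8
i=10 t=14 v=8: → [12,15); WM=12; [6,9) fires=7 [9,12) fires=7
i=11 t=16 v=6: → [15,18); WM=14
i=12 t=9 v=6: DROP (t<14-2); WM=14
i=13 t=16 v=9: → [15,18); WM=14
i=14 t=15 v=1: → [15,18); WM=14
i=15 t=18 v=7: → [18,21); WM=16; [12,15) fires=8
i=16 t=13 v=8: DROP (t<16-2); WM=16
i=17 t=17 v=6: → [15,18); WM=16
i=18 t=21 v=9: → [21,24); WM=19; [15,18) fires=9
i=19 t=22 v=9: → [21,24); WM=20
i=20 t=21 v=1: → [21,24); WM=20
i=21 t=26 v=1: → [24,27); WM=24; [18,21) fires=7 [21,24) fires=9
i=22 t=25 v=3: → [24,27); WM=24
i=23 t=21 v=4: DROP (t<24-2); WM=24

12 16 23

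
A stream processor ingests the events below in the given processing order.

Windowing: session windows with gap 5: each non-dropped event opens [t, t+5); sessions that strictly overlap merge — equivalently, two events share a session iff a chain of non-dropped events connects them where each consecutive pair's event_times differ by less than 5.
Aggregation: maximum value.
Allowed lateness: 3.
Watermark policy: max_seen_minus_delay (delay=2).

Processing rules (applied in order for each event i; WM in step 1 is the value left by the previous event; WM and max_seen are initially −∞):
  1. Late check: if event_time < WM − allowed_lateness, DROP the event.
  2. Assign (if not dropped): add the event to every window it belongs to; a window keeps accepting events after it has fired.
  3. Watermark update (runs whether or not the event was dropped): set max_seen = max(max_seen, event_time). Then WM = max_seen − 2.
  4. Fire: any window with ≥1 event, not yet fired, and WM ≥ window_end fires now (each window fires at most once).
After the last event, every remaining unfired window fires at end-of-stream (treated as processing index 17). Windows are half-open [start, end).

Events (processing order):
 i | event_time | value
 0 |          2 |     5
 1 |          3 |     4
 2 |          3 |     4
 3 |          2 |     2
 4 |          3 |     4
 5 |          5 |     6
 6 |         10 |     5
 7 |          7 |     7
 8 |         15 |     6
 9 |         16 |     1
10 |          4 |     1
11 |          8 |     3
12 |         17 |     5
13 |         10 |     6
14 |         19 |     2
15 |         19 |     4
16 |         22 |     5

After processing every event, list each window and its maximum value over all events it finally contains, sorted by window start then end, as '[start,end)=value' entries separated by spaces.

i=0 t=2 v=5: → [2,7); WM=0
i=1 t=3 v=4: → [2,8); WM=1
i=2 t=3 v=4: → [2,8); WM=1
i=3 t=2 v=2: → [2,8); WM=1
i=4 t=3 v=4: → [2,8); WM=1
i=5 t=5 v=6: → [2,10); WM=3
i=6 t=10 v=5: → [10,15); WM=8
i=7 t=7 v=7: → [2,15); WM=8
i=8 t=15 v=6: → [15,20); WM=13
i=9 t=16 v=1: → [15,21); WM=14
i=10 t=4 v=1: DROP (t<14-3); WM=14
i=11 t=8 v=3: DROP (t<14-3); WM=14
i=12 t=17 v=5: → [15,22); WM=15
i=13 t=10 v=6: DROP (t<15-3); WM=15
i=14 t=19 v=2: → [15,24); WM=17
i=15 t=19 v=4: → [15,24); WM=17
i=16 t=22 v=5: → [15,27); WM=20

[2,15)=7 [15,27)=6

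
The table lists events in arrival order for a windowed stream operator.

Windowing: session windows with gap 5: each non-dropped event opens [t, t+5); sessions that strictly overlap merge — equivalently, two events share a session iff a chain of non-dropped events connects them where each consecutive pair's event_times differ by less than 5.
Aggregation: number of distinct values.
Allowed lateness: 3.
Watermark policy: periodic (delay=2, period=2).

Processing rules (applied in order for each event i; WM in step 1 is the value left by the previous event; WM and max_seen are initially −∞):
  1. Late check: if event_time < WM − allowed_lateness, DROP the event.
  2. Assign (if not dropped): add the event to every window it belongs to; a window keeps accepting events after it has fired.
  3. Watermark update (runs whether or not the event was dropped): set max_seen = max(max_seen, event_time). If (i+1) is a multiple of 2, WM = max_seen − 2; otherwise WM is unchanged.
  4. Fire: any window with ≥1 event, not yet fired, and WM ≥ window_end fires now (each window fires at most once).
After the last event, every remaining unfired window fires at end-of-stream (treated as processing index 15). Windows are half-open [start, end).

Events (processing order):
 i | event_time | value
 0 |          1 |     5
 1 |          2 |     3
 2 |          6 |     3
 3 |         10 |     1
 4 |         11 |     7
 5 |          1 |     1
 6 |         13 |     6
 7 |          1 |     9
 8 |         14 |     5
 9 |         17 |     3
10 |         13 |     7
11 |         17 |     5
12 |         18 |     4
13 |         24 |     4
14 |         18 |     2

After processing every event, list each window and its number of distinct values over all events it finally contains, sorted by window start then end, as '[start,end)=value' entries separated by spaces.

[1,23)=6 [24,29)=1

i=0 t=1 v=5: → [1,6); WM=−∞
i=1 t=2 v=3: → [1,7); WM=0
i=2 t=6 v=3: → [1,11); WM=0
i=3 t=10 v=1: → [1,15); WM=8
i=4 t=11 v=7: → [1,16); WM=8
i=5 t=1 v=1: DROP (t<8-3); WM=9
i=6 t=13 v=6: → [1,18); WM=9
i=7 t=1 v=9: DROP (t<9-3); WM=11
i=8 t=14 v=5: → [1,19); WM=11
i=9 t=17 v=3: → [1,22); WM=15
i=10 t=13 v=7: → [1,22); WM=15
i=11 t=17 v=5: → [1,22); WM=15
i=12 t=18 v=4: → [1,23); WM=15
i=13 t=24 v=4: → [24,29); WM=22
i=14 t=18 v=2: DROP (t<22-3); WM=22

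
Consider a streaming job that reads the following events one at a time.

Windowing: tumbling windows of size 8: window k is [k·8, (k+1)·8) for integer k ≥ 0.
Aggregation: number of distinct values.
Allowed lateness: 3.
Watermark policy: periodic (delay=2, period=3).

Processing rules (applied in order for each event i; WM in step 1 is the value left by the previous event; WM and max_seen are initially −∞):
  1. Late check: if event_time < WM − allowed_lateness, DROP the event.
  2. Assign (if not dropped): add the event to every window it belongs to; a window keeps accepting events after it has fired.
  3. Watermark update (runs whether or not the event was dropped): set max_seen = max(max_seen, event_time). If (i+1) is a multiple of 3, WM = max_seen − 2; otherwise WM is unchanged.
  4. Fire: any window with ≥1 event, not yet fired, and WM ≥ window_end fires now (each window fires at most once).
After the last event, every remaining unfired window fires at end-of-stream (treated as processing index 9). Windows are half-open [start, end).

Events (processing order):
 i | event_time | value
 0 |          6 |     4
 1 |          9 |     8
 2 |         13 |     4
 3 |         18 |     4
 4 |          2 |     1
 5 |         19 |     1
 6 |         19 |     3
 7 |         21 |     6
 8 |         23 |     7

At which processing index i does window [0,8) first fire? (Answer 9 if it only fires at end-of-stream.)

i=0 t=6 v=4: → [0,8); WM=−∞
i=1 t=9 v=8: → [8,16); WM=−∞
i=2 t=13 v=4: → [8,16); WM=11; [0,8) fires=1
i=3 t=18 v=4: → [16,24); WM=11
i=4 t=2 v=1: DROP (t<11-3); WM=11
i=5 t=19 v=1: → [16,24); WM=17; [8,16) fires=2
i=6 t=19 v=3: → [16,24); WM=17
i=7 t=21 v=6: → [16,24); WM=17
i=8 t=23 v=7: → [16,24); WM=21

2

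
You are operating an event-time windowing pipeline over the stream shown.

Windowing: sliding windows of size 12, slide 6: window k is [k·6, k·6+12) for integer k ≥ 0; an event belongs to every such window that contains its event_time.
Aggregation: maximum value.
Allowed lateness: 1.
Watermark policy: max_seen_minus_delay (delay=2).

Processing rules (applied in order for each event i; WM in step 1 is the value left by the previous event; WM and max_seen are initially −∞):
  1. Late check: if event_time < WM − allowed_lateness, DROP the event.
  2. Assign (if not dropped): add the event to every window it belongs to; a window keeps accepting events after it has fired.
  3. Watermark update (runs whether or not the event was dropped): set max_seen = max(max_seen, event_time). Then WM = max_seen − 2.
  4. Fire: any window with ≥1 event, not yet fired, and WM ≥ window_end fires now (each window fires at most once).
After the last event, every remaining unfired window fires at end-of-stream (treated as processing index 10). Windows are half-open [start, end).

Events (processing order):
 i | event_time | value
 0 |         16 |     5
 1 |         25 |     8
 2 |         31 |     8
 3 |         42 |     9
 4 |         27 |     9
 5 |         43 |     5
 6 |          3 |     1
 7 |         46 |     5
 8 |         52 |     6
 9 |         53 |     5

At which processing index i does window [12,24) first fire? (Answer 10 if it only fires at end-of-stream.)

2

i=0 t=16 v=5: → [12,24),[6,18); WM=14
i=1 t=25 v=8: → [24,36),[18,30); WM=23; [6,18) fires=5
i=2 t=31 v=8: → [30,42),[24,36); WM=29; [12,24) fires=5
i=3 t=42 v=9: → [42,54),[36,48); WM=40; [18,30) fires=8 [24,36) fires=8
i=4 t=27 v=9: DROP (t<40-1); WM=40
i=5 t=43 v=5: → [42,54),[36,48); WM=41
i=6 t=3 v=1: DROP (t<41-1); WM=41
i=7 t=46 v=5: → [42,54),[36,48); WM=44; [30,42) fires=8
i=8 t=52 v=6: → [48,60),[42,54); WM=50; [36,48) fires=9
i=9 t=53 v=5: → [48,60),[42,54); WM=51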